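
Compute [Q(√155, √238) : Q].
[Q(√155, √238) : Q] = 4

[Q(√155):Q] = 2 (min poly x^2 - 155, irreducible since 155 is squarefree > 1). For the top step, suppose √238 ∈ Q(√155), say √238 = c + d√155 with c, d ∈ Q. Squaring: 238 = c^2 + 155d^2 + 2cd√155. Since √155 ∉ Q this forces 2cd = 0. If d = 0 then √238 = c ∈ Q, contradicting 238 squarefree > 1. If c = 0 then 238 = 155d^2, so 155·238 = (155d)^2 is a perfect square in Q — but 155·238 = 36890 is not a perfect square (since 155 and 238 are distinct squarefree integers). Contradiction. Hence √238 ∉ Q(√155), so x^2 - 238 stays irreducible over Q(√155) and [Q(√155, √238) : Q(√155)] = 2. By the tower law, [Q(√155, √238) : Q] = 2 · 2 = 4.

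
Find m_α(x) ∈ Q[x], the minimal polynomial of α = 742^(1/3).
m_α(x) = x^3 - 742

α satisfies α^3 = 742, so x^3 - 742 annihilates α. By the rational root test, a rational root p/q (in lowest terms) of x^3 - 742 would satisfy p^3 = 742 q^3, forcing q = 1 and p^3 = 742; but 742 is not a perfect cube, contradiction. A monic cubic over Q with no rational root is irreducible (any nontrivial factorization would include a linear factor). Hence x^3 - 742 is the minimal polynomial of α, and in particular [Q(α):Q] = 3.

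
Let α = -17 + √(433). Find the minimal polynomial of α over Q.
m_α(x) = x^2 + 34x - 144

From α + 17 = √(433), squaring gives (α + 17)^2 = 433, i.e. α^2 + 34α + 289 = 433, so α^2 + 34α - 144 = 0. The discriminant of x^2 + 34x - 144 is (34)^2 - 4·(-144) = 1156 + 576 = 1732, and 4·(433) is not a perfect square in Q since 433 is squarefree and ≠ 1. Hence x^2 + 34x - 144 is irreducible over Q and is the minimal polynomial of α.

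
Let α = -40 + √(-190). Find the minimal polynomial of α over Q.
m_α(x) = x^2 + 80x + 1790

From α + 40 = √(-190), squaring gives (α + 40)^2 = -190, i.e. α^2 + 80α + 1600 = -190, so α^2 + 80α + 1790 = 0. The discriminant of x^2 + 80x + 1790 is (80)^2 - 4·(1790) = 6400 - 7160 = -760, and 4·(-190) is not a perfect square in Q since -190 is squarefree and ≠ 1. Hence x^2 + 80x + 1790 is irreducible over Q and is the minimal polynomial of α.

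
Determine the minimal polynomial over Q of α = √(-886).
m_α(x) = x^2 + 886

α satisfies α^2 + 886 = 0, so x^2 + 886 annihilates α. Since d = -886 is squarefree and ≠ 1, it is not a perfect square in Q, so x^2 + 886 has no rational root and is therefore irreducible over Q (a degree-2 polynomial over a field is irreducible iff it has no root). Hence m_α(x) = x^2 + 886.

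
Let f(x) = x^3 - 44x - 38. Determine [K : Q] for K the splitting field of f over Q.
[K : Q] = 6

By the rational root test, any rational root of the monic integer polynomial f(x) = x^3 - 44x - 38 must be an integer dividing the constant term -38, i.e. one of ±{1, 2, 19, 38}. Evaluating: f(1) = -81, f(-1) = 5, f(2) = -118, f(-2) = 42, f(19) = 5985, f(-19) = -6061, f(38) = 53162, f(-38) = -53238; none is 0, so f has no rational root and is therefore irreducible over Q (a cubic with no linear factor over a field is irreducible). For an irreducible cubic, the Galois group is A_3 or S_3 according as the discriminant disc(f) = -4a^3 - 27b^2 = -4·(-44)^3 - 27·(-38)^2 = 301748 is or is not a square in Q. Here disc(f) = 301748 is not a perfect square in Q, so the Galois group of f over Q is not contained in A_3 and must be all of S_3. The splitting field has degree |S_3| = 6 over Q, so [K : Q] = 6.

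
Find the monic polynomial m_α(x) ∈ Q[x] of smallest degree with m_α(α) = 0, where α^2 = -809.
m_α(x) = x^2 + 809

α satisfies α^2 + 809 = 0, so x^2 + 809 annihilates α. Since d = -809 is squarefree and ≠ 1, it is not a perfect square in Q, so x^2 + 809 has no rational root and is therefore irreducible over Q (a degree-2 polynomial over a field is irreducible iff it has no root). Hence m_α(x) = x^2 + 809.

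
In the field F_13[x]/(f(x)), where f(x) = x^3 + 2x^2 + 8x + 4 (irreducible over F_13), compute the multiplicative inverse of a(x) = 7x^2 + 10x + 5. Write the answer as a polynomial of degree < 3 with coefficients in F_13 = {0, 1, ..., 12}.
a(x)^(-1) ≡ 11x^2 + 4x + 3 (mod f(x))

Since f is irreducible over F_13, F_13[x]/(f) is a field and a(x) ≠ 0 has an inverse. Apply the extended Euclidean algorithm to f(x) and a(x) in F_13[x]: f(x) = (2x + 3)·a(x) + (7x + 2);  a(x) = (x + 3)·(7x + 2) + (12). The last nonzero remainder is the constant 12 = gcd(f, a) in F_13. Back-substituting through the division chain expresses 12 = s(x)·a(x) + t(x)·f(x) with s(x) ≡ 2x^2 + 9x + 10 (mod f), so (2x^2 + 9x + 10)·a(x) ≡ 12 (mod f). Multiplying by 12^(-1) ≡ 12 in F_13 gives a(x)^(-1) ≡ 12·(2x^2 + 9x + 10) ≡ 11x^2 + 4x + 3 (mod f). Check: (7x^2 + 10x + 5)·(11x^2 + 4x + 3) = 12x^4 + 8x^3 + 12x^2 + 11x + 2 ≡ 1 (mod x^3 + 2x^2 + 8x + 4).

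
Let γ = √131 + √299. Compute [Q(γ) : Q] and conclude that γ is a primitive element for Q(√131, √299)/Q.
[Q(γ) : Q] = 4 (equivalently, Q(γ) = Q(√131, √299))

Obviously Q(γ) ⊆ Q(√131, √299), and [Q(√131, √299):Q] = 4 (since 131, 299 are distinct squarefree integers > 1 with 39169 not a perfect square). To show equality we compute the minimal polynomial of γ. From γ = √131 + √299: γ^2 = 131 + 2√(39169) + 299 = 430 + 2√(39169), so γ^2 - 430 = 2√(39169); squaring, (γ^2 - 430)^2 = 4·39169, i.e. γ^4 - 860γ^2 + 184900 - 156676 = 0, i.e. γ^4 - 860γ^2 + 28224 = 0. So γ is a root of x^4 - 860x^2 + 28224. This polynomial is irreducible over Q: it has no rational root (each ±√131 ± √299 is irrational), and any factorization into two quadratics over Q would force √(39169) ∈ Q (pairing opposite roots) or √131, √299 ∈ Q (other pairings), all impossible. Hence [Q(γ):Q] = 4 = [Q(√131, √299):Q], so Q(γ) = Q(√131, √299).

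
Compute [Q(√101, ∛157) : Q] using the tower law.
[Q(√101, ∛157) : Q] = 6

Let L = Q(√101, ∛157). Since Q(√101) ⊂ L and [Q(√101):Q] = 2, the tower law gives 2 | [L:Q]. Likewise Q(∛157) ⊂ L with [Q(∛157):Q] = 3 (because 157 is not a perfect cube), so 3 | [L:Q]. As gcd(2,3) = 1, [L:Q] is divisible by 6. Conversely L is generated over Q by √101 and ∛157, so [L:Q] ≤ 2·3 = 6. Therefore [Q(√101, ∛157) : Q] = 6.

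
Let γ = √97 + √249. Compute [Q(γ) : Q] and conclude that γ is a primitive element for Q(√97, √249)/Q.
[Q(γ) : Q] = 4 (equivalently, Q(γ) = Q(√97, √249))

Obviously Q(γ) ⊆ Q(√97, √249), and [Q(√97, √249):Q] = 4 (since 97, 249 are distinct squarefree integers > 1 with 24153 not a perfect square). To show equality we compute the minimal polynomial of γ. From γ = √97 + √249: γ^2 = 97 + 2√(24153) + 249 = 346 + 2√(24153), so γ^2 - 346 = 2√(24153); squaring, (γ^2 - 346)^2 = 4·24153, i.e. γ^4 - 692γ^2 + 119716 - 96612 = 0, i.e. γ^4 - 692γ^2 + 23104 = 0. So γ is a root of x^4 - 692x^2 + 23104. This polynomial is irreducible over Q: it has no rational root (each ±√97 ± √249 is irrational), and any factorization into two quadratics over Q would force √(24153) ∈ Q (pairing opposite roots) or √97, √249 ∈ Q (other pairings), all impossible. Hence [Q(γ):Q] = 4 = [Q(√97, √249):Q], so Q(γ) = Q(√97, √249).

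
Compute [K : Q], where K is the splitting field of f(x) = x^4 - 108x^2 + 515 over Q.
[K : Q] = 4

Solving the quadratic in x^2: x^2 = (108 ± √(108^2 - 4·515))/2 = (108 ± √9604)/2 = (108 ± 98)/2, giving x^2 = 5 or x^2 = 103. So f(x) = (x^2 - 5)(x^2 - 103) and the roots of f are ±√5, ±√103. Hence the splitting field is K = Q(√5, √103). Since 5 and 103 are distinct squarefree integers > 1, their product 515 is not a perfect square, so √103 ∉ Q(√5). By the tower law [K:Q] = [Q(√5,√103):Q(√5)] · [Q(√5):Q] = 2 · 2 = 4.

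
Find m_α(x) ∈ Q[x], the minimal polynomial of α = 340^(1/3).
m_α(x) = x^3 - 340

α satisfies α^3 = 340, so x^3 - 340 annihilates α. By the rational root test, a rational root p/q (in lowest terms) of x^3 - 340 would satisfy p^3 = 340 q^3, forcing q = 1 and p^3 = 340; but 340 is not a perfect cube, contradiction. A monic cubic over Q with no rational root is irreducible (any nontrivial factorization would include a linear factor). Hence x^3 - 340 is the minimal polynomial of α, and in particular [Q(α):Q] = 3.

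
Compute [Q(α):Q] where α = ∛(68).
[Q(α):Q] = 3

The minimal polynomial of α is x^3 - 68, irreducible over Q since 68 is not a perfect cube (so x^3 - 68 has no rational root). Hence [Q(α):Q] = deg(m_α) = 3.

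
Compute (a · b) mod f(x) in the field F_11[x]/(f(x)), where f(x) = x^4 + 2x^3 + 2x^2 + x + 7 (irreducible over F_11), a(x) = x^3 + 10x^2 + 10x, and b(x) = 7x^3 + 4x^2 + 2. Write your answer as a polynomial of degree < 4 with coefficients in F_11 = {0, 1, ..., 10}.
a · b ≡ 7x^3 + 3x^2 + 9x + 3 (mod f(x))

Multiply in F_11[x]: a(x)·b(x) = (x^3 + 10x^2 + 10x)·(7x^3 + 4x^2 + 2) = 7x^6 + 8x^5 + 9x^3 + 9x^2 + 9x. This has degree ≥ 4, so divide by f(x) over F_11: 7x^6 + 8x^5 + 9x^3 + 9x^2 + 9x = (7x^2 + 5x + 9)·(x^4 + 2x^3 + 2x^2 + x + 7) + (7x^3 + 3x^2 + 9x + 3). Hence a·b ≡ 7x^3 + 3x^2 + 9x + 3 (mod f). (F_11[x]/(f) is a field with 11^4 = 14641 elements since f is irreducible of degree 4.)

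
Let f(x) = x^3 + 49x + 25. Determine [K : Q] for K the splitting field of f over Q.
[K : Q] = 6

By the rational root test, any rational root of the monic integer polynomial f(x) = x^3 + 49x + 25 must be an integer dividing the constant term 25, i.e. one of ±{1, 5, 25}. Evaluating: f(1) = 75, f(-1) = -25, f(5) = 395, f(-5) = -345, f(25) = 16875, f(-25) = -16825; none is 0, so f has no rational root and is therefore irreducible over Q (a cubic with no linear factor over a field is irreducible). For an irreducible cubic, the Galois group is A_3 or S_3 according as the discriminant disc(f) = -4a^3 - 27b^2 = -4·(49)^3 - 27·(25)^2 = -487471 is or is not a square in Q. Here disc(f) = -487471 is not a perfect square in Q, so the Galois group of f over Q is not contained in A_3 and must be all of S_3. The splitting field has degree |S_3| = 6 over Q, so [K : Q] = 6.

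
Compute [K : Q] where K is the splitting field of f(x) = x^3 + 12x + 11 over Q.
[K : Q] = 6

By the rational root test, any rational root of the monic integer polynomial f(x) = x^3 + 12x + 11 must be an integer dividing the constant term 11, i.e. one of ±{1, 11}. Evaluating: f(1) = 24, f(-1) = -2, f(11) = 1474, f(-11) = -1452; none is 0, so f has no rational root and is therefore irreducible over Q (a cubic with no linear factor over a field is irreducible). For an irreducible cubic, the Galois group is A_3 or S_3 according as the discriminant disc(f) = -4a^3 - 27b^2 = -4·(12)^3 - 27·(11)^2 = -10179 is or is not a square in Q. Here disc(f) = -10179 is not a perfect square in Q, so the Galois group of f over Q is not contained in A_3 and must be all of S_3. The splitting field has degree |S_3| = 6 over Q, so [K : Q] = 6.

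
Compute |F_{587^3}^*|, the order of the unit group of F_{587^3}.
|F_{587^3}^*| = 202262002

F_{587^3} has 587^3 = 202262003 elements; its multiplicative group consists of all nonzero elements, so |F_{587^3}^*| = 202262003 - 1 = 202262002. (It is cyclic since any finite subgroup of the multiplicative group of a field is cyclic.)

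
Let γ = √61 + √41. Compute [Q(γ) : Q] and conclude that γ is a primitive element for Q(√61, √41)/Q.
[Q(γ) : Q] = 4 (equivalently, Q(γ) = Q(√61, √41))

Obviously Q(γ) ⊆ Q(√61, √41), and [Q(√61, √41):Q] = 4 (since 61, 41 are distinct squarefree integers > 1 with 2501 not a perfect square). To show equality we compute the minimal polynomial of γ. From γ = √61 + √41: γ^2 = 61 + 2√(2501) + 41 = 102 + 2√(2501), so γ^2 - 102 = 2√(2501); squaring, (γ^2 - 102)^2 = 4·2501, i.e. γ^4 - 204γ^2 + 10404 - 10004 = 0, i.e. γ^4 - 204γ^2 + 400 = 0. So γ is a root of x^4 - 204x^2 + 400. This polynomial is irreducible over Q: it has no rational root (each ±√61 ± √41 is irrational), and any factorization into two quadratics over Q would force √(2501) ∈ Q (pairing opposite roots) or √61, √41 ∈ Q (other pairings), all impossible. Hence [Q(γ):Q] = 4 = [Q(√61, √41):Q], so Q(γ) = Q(√61, √41).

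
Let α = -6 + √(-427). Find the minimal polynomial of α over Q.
m_α(x) = x^2 + 12x + 463

From α + 6 = √(-427), squaring gives (α + 6)^2 = -427, i.e. α^2 + 12α + 36 = -427, so α^2 + 12α + 463 = 0. The discriminant of x^2 + 12x + 463 is (12)^2 - 4·(463) = 144 - 1852 = -1708, and 4·(-427) is not a perfect square in Q since -427 is squarefree and ≠ 1. Hence x^2 + 12x + 463 is irreducible over Q and is the minimal polynomial of α.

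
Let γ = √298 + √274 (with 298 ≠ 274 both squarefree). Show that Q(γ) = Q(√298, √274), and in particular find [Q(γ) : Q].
[Q(γ) : Q] = 4 (equivalently, Q(γ) = Q(√298, √274))

Obviously Q(γ) ⊆ Q(√298, √274), and [Q(√298, √274):Q] = 4 (since 298, 274 are distinct squarefree integers > 1 with 81652 not a perfect square). To show equality we compute the minimal polynomial of γ. From γ = √298 + √274: γ^2 = 298 + 2√(81652) + 274 = 572 + 2√(81652), so γ^2 - 572 = 2√(81652); squaring, (γ^2 - 572)^2 = 4·81652, i.e. γ^4 - 1144γ^2 + 327184 - 326608 = 0, i.e. γ^4 - 1144γ^2 + 576 = 0. So γ is a root of x^4 - 1144x^2 + 576. This polynomial is irreducible over Q: it has no rational root (each ±√298 ± √274 is irrational), and any factorization into two quadratics over Q would force √(81652) ∈ Q (pairing opposite roots) or √298, √274 ∈ Q (other pairings), all impossible. Hence [Q(γ):Q] = 4 = [Q(√298, √274):Q], so Q(γ) = Q(√298, √274).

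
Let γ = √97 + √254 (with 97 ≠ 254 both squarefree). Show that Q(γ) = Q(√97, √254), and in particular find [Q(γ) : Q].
[Q(γ) : Q] = 4 (equivalently, Q(γ) = Q(√97, √254))

Obviously Q(γ) ⊆ Q(√97, √254), and [Q(√97, √254):Q] = 4 (since 97, 254 are distinct squarefree integers > 1 with 24638 not a perfect square). To show equality we compute the minimal polynomial of γ. From γ = √97 + √254: γ^2 = 97 + 2√(24638) + 254 = 351 + 2√(24638), so γ^2 - 351 = 2√(24638); squaring, (γ^2 - 351)^2 = 4·24638, i.e. γ^4 - 702γ^2 + 123201 - 98552 = 0, i.e. γ^4 - 702γ^2 + 24649 = 0. So γ is a root of x^4 - 702x^2 + 24649. This polynomial is irreducible over Q: it has no rational root (each ±√97 ± √254 is irrational), and any factorization into two quadratics over Q would force √(24638) ∈ Q (pairing opposite roots) or √97, √254 ∈ Q (other pairings), all impossible. Hence [Q(γ):Q] = 4 = [Q(√97, √254):Q], so Q(γ) = Q(√97, √254).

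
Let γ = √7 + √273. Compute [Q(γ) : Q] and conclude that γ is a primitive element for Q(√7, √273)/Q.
[Q(γ) : Q] = 4 (equivalently, Q(γ) = Q(√7, √273))

Obviously Q(γ) ⊆ Q(√7, √273), and [Q(√7, √273):Q] = 4 (since 7, 273 are distinct squarefree integers > 1 with 1911 not a perfect square). To show equality we compute the minimal polynomial of γ. From γ = √7 + √273: γ^2 = 7 + 2√(1911) + 273 = 280 + 2√(1911), so γ^2 - 280 = 2√(1911); squaring, (γ^2 - 280)^2 = 4·1911, i.e. γ^4 - 560γ^2 + 78400 - 7644 = 0, i.e. γ^4 - 560γ^2 + 70756 = 0. So γ is a root of x^4 - 560x^2 + 70756. This polynomial is irreducible over Q: it has no rational root (each ±√7 ± √273 is irrational), and any factorization into two quadratics over Q would force √(1911) ∈ Q (pairing opposite roots) or √7, √273 ∈ Q (other pairings), all impossible. Hence [Q(γ):Q] = 4 = [Q(√7, √273):Q], so Q(γ) = Q(√7, √273).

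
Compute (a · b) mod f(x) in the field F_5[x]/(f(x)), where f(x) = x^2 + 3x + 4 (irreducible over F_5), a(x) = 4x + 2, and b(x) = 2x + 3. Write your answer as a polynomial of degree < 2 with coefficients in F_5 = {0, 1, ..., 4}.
a · b ≡ 2x + 4 (mod f(x))

Multiply in F_5[x]: a(x)·b(x) = (4x + 2)·(2x + 3) = 3x^2 + x + 1. This has degree ≥ 2, so divide by f(x) over F_5: 3x^2 + x + 1 = (3)·(x^2 + 3x + 4) + (2x + 4). Hence a·b ≡ 2x + 4 (mod f). (F_5[x]/(f) is a field with 5^2 = 25 elements since f is irreducible of degree 2.)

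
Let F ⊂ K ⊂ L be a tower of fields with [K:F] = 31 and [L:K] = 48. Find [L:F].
[L:F] = 1488

The tower law says that for any tower of field extensions F ⊂ K ⊂ L with finite degrees, [L:F] = [L:K] · [K:F]. Here this gives [L:F] = 48 · 31 = 1488.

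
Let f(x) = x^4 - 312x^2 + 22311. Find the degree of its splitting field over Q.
[K : Q] = 4

Solving the quadratic in x^2: x^2 = (312 ± √(312^2 - 4·22311))/2 = (312 ± √8100)/2 = (312 ± 90)/2, giving x^2 = 111 or x^2 = 201. So f(x) = (x^2 - 111)(x^2 - 201) and the roots of f are ±√111, ±√201. Hence the splitting field is K = Q(√111, √201). Since 111 and 201 are distinct squarefree integers > 1, their product 22311 is not a perfect square, so √201 ∉ Q(√111). By the tower law [K:Q] = [Q(√111,√201):Q(√111)] · [Q(√111):Q] = 2 · 2 = 4.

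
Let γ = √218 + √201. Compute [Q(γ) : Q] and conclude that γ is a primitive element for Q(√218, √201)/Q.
[Q(γ) : Q] = 4 (equivalently, Q(γ) = Q(√218, √201))

Obviously Q(γ) ⊆ Q(√218, √201), and [Q(√218, √201):Q] = 4 (since 218, 201 are distinct squarefree integers > 1 with 43818 not a perfect square). To show equality we compute the minimal polynomial of γ. From γ = √218 + √201: γ^2 = 218 + 2√(43818) + 201 = 419 + 2√(43818), so γ^2 - 419 = 2√(43818); squaring, (γ^2 - 419)^2 = 4·43818, i.e. γ^4 - 838γ^2 + 175561 - 175272 = 0, i.e. γ^4 - 838γ^2 + 289 = 0. So γ is a root of x^4 - 838x^2 + 289. This polynomial is irreducible over Q: it has no rational root (each ±√218 ± √201 is irrational), and any factorization into two quadratics over Q would force √(43818) ∈ Q (pairing opposite roots) or √218, √201 ∈ Q (other pairings), all impossible. Hence [Q(γ):Q] = 4 = [Q(√218, √201):Q], so Q(γ) = Q(√218, √201).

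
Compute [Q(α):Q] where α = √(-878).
[Q(α):Q] = 2

[Q(α):Q] equals the degree of the minimal polynomial of α. Here α^2 = -878 and x^2 + 878 is irreducible (d = -878 is squarefree, ≠ 1, hence not a square), so deg(m_α) = 2. Thus [Q(α):Q] = 2.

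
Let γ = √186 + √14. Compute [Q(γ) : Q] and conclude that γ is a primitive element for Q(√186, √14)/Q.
[Q(γ) : Q] = 4 (equivalently, Q(γ) = Q(√186, √14))

Obviously Q(γ) ⊆ Q(√186, √14), and [Q(√186, √14):Q] = 4 (since 186, 14 are distinct squarefree integers > 1 with 2604 not a perfect square). To show equality we compute the minimal polynomial of γ. From γ = √186 + √14: γ^2 = 186 + 2√(2604) + 14 = 200 + 2√(2604), so γ^2 - 200 = 2√(2604); squaring, (γ^2 - 200)^2 = 4·2604, i.e. γ^4 - 400γ^2 + 40000 - 10416 = 0, i.e. γ^4 - 400γ^2 + 29584 = 0. So γ is a root of x^4 - 400x^2 + 29584. This polynomial is irreducible over Q: it has no rational root (each ±√186 ± √14 is irrational), and any factorization into two quadratics over Q would force √(2604) ∈ Q (pairing opposite roots) or √186, √14 ∈ Q (other pairings), all impossible. Hence [Q(γ):Q] = 4 = [Q(√186, √14):Q], so Q(γ) = Q(√186, √14).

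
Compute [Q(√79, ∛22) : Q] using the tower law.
[Q(√79, ∛22) : Q] = 6

Let L = Q(√79, ∛22). Since Q(√79) ⊂ L and [Q(√79):Q] = 2, the tower law gives 2 | [L:Q]. Likewise Q(∛22) ⊂ L with [Q(∛22):Q] = 3 (because 22 is not a perfect cube), so 3 | [L:Q]. As gcd(2,3) = 1, [L:Q] is divisible by 6. Conversely L is generated over Q by √79 and ∛22, so [L:Q] ≤ 2·3 = 6. Therefore [Q(√79, ∛22) : Q] = 6.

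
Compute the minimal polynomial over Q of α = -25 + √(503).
m_α(x) = x^2 + 50x + 122

From α + 25 = √(503), squaring gives (α + 25)^2 = 503, i.e. α^2 + 50α + 625 = 503, so α^2 + 50α + 122 = 0. The discriminant of x^2 + 50x + 122 is (50)^2 - 4·(122) = 2500 - 488 = 2012, and 4·(503) is not a perfect square in Q since 503 is squarefree and ≠ 1. Hence x^2 + 50x + 122 is irreducible over Q and is the minimal polynomial of α.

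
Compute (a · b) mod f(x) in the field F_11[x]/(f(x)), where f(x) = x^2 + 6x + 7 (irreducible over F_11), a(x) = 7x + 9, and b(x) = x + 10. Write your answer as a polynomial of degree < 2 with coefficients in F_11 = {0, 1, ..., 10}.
a · b ≡ 4x + 8 (mod f(x))

Multiply in F_11[x]: a(x)·b(x) = (7x + 9)·(x + 10) = 7x^2 + 2x + 2. This has degree ≥ 2, so divide by f(x) over F_11: 7x^2 + 2x + 2 = (7)·(x^2 + 6x + 7) + (4x + 8). Hence a·b ≡ 4x + 8 (mod f). (F_11[x]/(f) is a field with 11^2 = 121 elements since f is irreducible of degree 2.)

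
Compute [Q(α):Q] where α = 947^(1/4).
[Q(α):Q] = 4

α is a root of x^4 - 947. By Eisenstein's criterion at the prime p = 947 (which divides the constant term 947 but p^2 = 896809 does not, since 947 is squarefree), x^4 - 947 is irreducible over Q. Hence [Q(α):Q] = 4.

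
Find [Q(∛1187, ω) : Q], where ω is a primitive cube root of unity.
[Q(∛1187, ω) : Q] = 6

[Q(∛1187):Q] = 3 (min poly x^3 - 1187, irreducible since 1187 is not a perfect cube). [Q(ω):Q] = 2 (min poly x^2 + x + 1). Since Q(∛1187) ⊂ R and ω ∉ R, we have ω ∉ Q(∛1187), so x^2 + x + 1 remains irreducible over Q(∛1187) and [Q(∛1187, ω) : Q(∛1187)] = 2. By the tower law, [Q(∛1187, ω) : Q] = 3 · 2 = 6. (In fact Q(∛1187, ω) is the splitting field of x^3 - 1187 over Q.)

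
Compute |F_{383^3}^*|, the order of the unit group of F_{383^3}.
|F_{383^3}^*| = 56181886

F_{383^3} has 383^3 = 56181887 elements; its multiplicative group consists of all nonzero elements, so |F_{383^3}^*| = 56181887 - 1 = 56181886. (It is cyclic since any finite subgroup of the multiplicative group of a field is cyclic.)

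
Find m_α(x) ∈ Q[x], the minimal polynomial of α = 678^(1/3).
m_α(x) = x^3 - 678

α satisfies α^3 = 678, so x^3 - 678 annihilates α. By the rational root test, a rational root p/q (in lowest terms) of x^3 - 678 would satisfy p^3 = 678 q^3, forcing q = 1 and p^3 = 678; but 678 is not a perfect cube, contradiction. A monic cubic over Q with no rational root is irreducible (any nontrivial factorization would include a linear factor). Hence x^3 - 678 is the minimal polynomial of α, and in particular [Q(α):Q] = 3.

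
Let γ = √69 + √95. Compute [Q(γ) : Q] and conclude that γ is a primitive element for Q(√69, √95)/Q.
[Q(γ) : Q] = 4 (equivalently, Q(γ) = Q(√69, √95))

Obviously Q(γ) ⊆ Q(√69, √95), and [Q(√69, √95):Q] = 4 (since 69, 95 are distinct squarefree integers > 1 with 6555 not a perfect square). To show equality we compute the minimal polynomial of γ. From γ = √69 + √95: γ^2 = 69 + 2√(6555) + 95 = 164 + 2√(6555), so γ^2 - 164 = 2√(6555); squaring, (γ^2 - 164)^2 = 4·6555, i.e. γ^4 - 328γ^2 + 26896 - 26220 = 0, i.e. γ^4 - 328γ^2 + 676 = 0. So γ is a root of x^4 - 328x^2 + 676. This polynomial is irreducible over Q: it has no rational root (each ±√69 ± √95 is irrational), and any factorization into two quadratics over Q would force √(6555) ∈ Q (pairing opposite roots) or √69, √95 ∈ Q (other pairings), all impossible. Hence [Q(γ):Q] = 4 = [Q(√69, √95):Q], so Q(γ) = Q(√69, √95).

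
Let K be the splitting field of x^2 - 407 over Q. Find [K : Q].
[K : Q] = 2

f(x) = x^2 - 407 factors as (x - √407)(x + √407). The splitting field is K = Q(√407). Since 407 is squarefree and > 1, it is not a perfect square, so x^2 - 407 is irreducible over Q and [Q(√407) : Q] = 2. Hence [K : Q] = 2.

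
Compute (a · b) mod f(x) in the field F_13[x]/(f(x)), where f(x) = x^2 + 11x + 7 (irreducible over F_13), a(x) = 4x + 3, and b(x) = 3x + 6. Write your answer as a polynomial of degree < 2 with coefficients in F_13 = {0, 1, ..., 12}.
a · b ≡ 5x + 12 (mod f(x))

Multiply in F_13[x]: a(x)·b(x) = (4x + 3)·(3x + 6) = 12x^2 + 7x + 5. This has degree ≥ 2, so divide by f(x) over F_13: 12x^2 + 7x + 5 = (12)·(x^2 + 11x + 7) + (5x + 12). Hence a·b ≡ 5x + 12 (mod f). (F_13[x]/(f) is a field with 13^2 = 169 elements since f is irreducible of degree 2.)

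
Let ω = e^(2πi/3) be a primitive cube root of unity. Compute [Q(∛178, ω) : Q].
[Q(∛178, ω) : Q] = 6

[Q(∛178):Q] = 3 (min poly x^3 - 178, irreducible since 178 is not a perfect cube). [Q(ω):Q] = 2 (min poly x^2 + x + 1). Since Q(∛178) ⊂ R and ω ∉ R, we have ω ∉ Q(∛178), so x^2 + x + 1 remains irreducible over Q(∛178) and [Q(∛178, ω) : Q(∛178)] = 2. By the tower law, [Q(∛178, ω) : Q] = 3 · 2 = 6. (In fact Q(∛178, ω) is the splitting field of x^3 - 178 over Q.)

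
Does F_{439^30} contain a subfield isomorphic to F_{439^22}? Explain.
No: F_{439^22} is not a subfield of F_{439^30}

F_{p^m} embeds in F_{p^n} iff m | n. Here 22 ∤ 30 (since 30 = 1·22 + 8 with remainder 8 ≠ 0), so F_{439^22} is not a subfield of F_{439^30}. Equivalently: if it were, the tower law would give 22 = [F_{439^22}:F_439] dividing [F_{439^30}:F_439] = 30, contradiction.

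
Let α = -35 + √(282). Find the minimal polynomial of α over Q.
m_α(x) = x^2 + 70x + 943

From α + 35 = √(282), squaring gives (α + 35)^2 = 282, i.e. α^2 + 70α + 1225 = 282, so α^2 + 70α + 943 = 0. The discriminant of x^2 + 70x + 943 is (70)^2 - 4·(943) = 4900 - 3772 = 1128, and 4·(282) is not a perfect square in Q since 282 is squarefree and ≠ 1. Hence x^2 + 70x + 943 is irreducible over Q and is the minimal polynomial of α.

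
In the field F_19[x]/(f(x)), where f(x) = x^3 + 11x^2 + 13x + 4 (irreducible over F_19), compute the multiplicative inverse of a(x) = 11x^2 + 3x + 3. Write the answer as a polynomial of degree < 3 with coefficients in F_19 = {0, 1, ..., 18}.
a(x)^(-1) ≡ 9x^2 + 5x + 13 (mod f(x))

Since f is irreducible over F_19, F_19[x]/(f) is a field and a(x) ≠ 0 has an inverse. Apply the extended Euclidean algorithm to f(x) and a(x) in F_19[x]: f(x) = (7x + 6)·a(x) + (12x + 5);  a(x) = (12x)·(12x + 5) + (3). The last nonzero remainder is the constant 3 = gcd(f, a) in F_19. Back-substituting through the division chain expresses 3 = s(x)·a(x) + t(x)·f(x) with s(x) ≡ 8x^2 + 15x + 1 (mod f), so (8x^2 + 15x + 1)·a(x) ≡ 3 (mod f). Multiplying by 3^(-1) ≡ 13 in F_19 gives a(x)^(-1) ≡ 13·(8x^2 + 15x + 1) ≡ 9x^2 + 5x + 13 (mod f). Check: (11x^2 + 3x + 3)·(9x^2 + 5x + 13) = 4x^4 + 6x^3 + 14x^2 + 16x + 1 ≡ 1 (mod x^3 + 11x^2 + 13x + 4).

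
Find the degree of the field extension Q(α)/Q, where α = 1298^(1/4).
[Q(α):Q] = 4

α is a root of x^4 - 1298. By Eisenstein's criterion at the prime p = 2 (which divides the constant term 1298 but p^2 = 4 does not, since 1298 is squarefree), x^4 - 1298 is irreducible over Q. Hence [Q(α):Q] = 4.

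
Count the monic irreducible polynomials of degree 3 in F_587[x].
There are 67420472 monic irreducible polynomials of degree 3 over F_587

Each element of F_{587^3} that lies in no proper subfield is a root of exactly one monic irreducible of degree 3 over F_587, and each such polynomial has 3 distinct roots in F_{587^3}. By Möbius inversion the count is N_587(3) = (1/3) Σ_{d|3} μ(3/d) · 587^d = (1/3)(μ(3)·587^1 + μ(1)·587^3) = 202261416/3 = 67420472.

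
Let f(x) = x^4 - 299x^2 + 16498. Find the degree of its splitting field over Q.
[K : Q] = 4

Solving the quadratic in x^2: x^2 = (299 ± √(299^2 - 4·16498))/2 = (299 ± √23409)/2 = (299 ± 153)/2, giving x^2 = 73 or x^2 = 226. So f(x) = (x^2 - 73)(x^2 - 226) and the roots of f are ±√73, ±√226. Hence the splitting field is K = Q(√73, √226). Since 73 and 226 are distinct squarefree integers > 1, their product 16498 is not a perfect square, so √226 ∉ Q(√73). By the tower law [K:Q] = [Q(√73,√226):Q(√73)] · [Q(√73):Q] = 2 · 2 = 4.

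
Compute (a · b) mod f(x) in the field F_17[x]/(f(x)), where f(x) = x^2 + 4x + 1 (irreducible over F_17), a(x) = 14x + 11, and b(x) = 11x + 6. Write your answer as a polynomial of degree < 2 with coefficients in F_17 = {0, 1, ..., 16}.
a · b ≡ 14x + 14 (mod f(x))

Multiply in F_17[x]: a(x)·b(x) = (14x + 11)·(11x + 6) = x^2 + x + 15. This has degree ≥ 2, so divide by f(x) over F_17: x^2 + x + 15 = (1)·(x^2 + 4x + 1) + (14x + 14). Hence a·b ≡ 14x + 14 (mod f). (F_17[x]/(f) is a field with 17^2 = 289 elements since f is irreducible of degree 2.)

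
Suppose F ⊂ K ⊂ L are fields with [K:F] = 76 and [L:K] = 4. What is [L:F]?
[L:F] = 304

The tower law says that for any tower of field extensions F ⊂ K ⊂ L with finite degrees, [L:F] = [L:K] · [K:F]. Here this gives [L:F] = 4 · 76 = 304.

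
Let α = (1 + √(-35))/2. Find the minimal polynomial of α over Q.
m_α(x) = x^2 - x + 9

From 2α - 1 = √(-35), squaring gives (2α - 1)^2 = -35, i.e. 4α^2 - 4α + 1 = -35, so α^2 - α + (1 + 35)/4 = 0. Since -35 ≡ 1 (mod 4), (1 + 35)/4 = 9 ∈ Z. The polynomial x^2 - x + 9 has discriminant 1 - 4·(9) = -35, which is not a perfect square in Q (d = -35 is squarefree and ≠ 1), so x^2 - x + 9 is irreducible over Q. It is the minimal polynomial of α.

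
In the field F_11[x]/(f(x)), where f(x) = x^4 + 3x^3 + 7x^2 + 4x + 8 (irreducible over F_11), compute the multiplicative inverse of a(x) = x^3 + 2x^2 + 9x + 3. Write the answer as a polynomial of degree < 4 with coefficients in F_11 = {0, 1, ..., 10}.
a(x)^(-1) ≡ 2x^3 + 3x^2 + 8x (mod f(x))

Since f is irreducible over F_11, F_11[x]/(f) is a field and a(x) ≠ 0 has an inverse. Apply the extended Euclidean algorithm to f(x) and a(x) in F_11[x]: f(x) = (x + 1)·a(x) + (7x^2 + 3x + 5);  a(x) = (8x)·(7x^2 + 3x + 5) + (2x + 3);  (7x^2 + 3x + 5) = (9x + 10)·(2x + 3) + (8). The last nonzero remainder is the constant 8 = gcd(f, a) in F_11. Back-substituting through the division chain expresses 8 = s(x)·a(x) + t(x)·f(x) with s(x) ≡ 5x^3 + 2x^2 + 9x (mod f), so (5x^3 + 2x^2 + 9x)·a(x) ≡ 8 (mod f). Multiplying by 8^(-1) ≡ 7 in F_11 gives a(x)^(-1) ≡ 7·(5x^3 + 2x^2 + 9x) ≡ 2x^3 + 3x^2 + 8x (mod f). Check: (x^3 + 2x^2 + 9x + 3)·(2x^3 + 3x^2 + 8x) = 2x^6 + 7x^5 + 10x^4 + 5x^3 + 4x^2 + 2x ≡ 1 (mod x^4 + 3x^3 + 7x^2 + 4x + 8).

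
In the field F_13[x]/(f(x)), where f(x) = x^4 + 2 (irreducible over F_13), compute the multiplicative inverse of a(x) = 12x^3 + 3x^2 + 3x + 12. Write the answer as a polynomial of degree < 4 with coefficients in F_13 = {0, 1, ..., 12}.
a(x)^(-1) ≡ 4x^3 + 12x^2 + x + 9 (mod f(x))

Since f is irreducible over F_13, F_13[x]/(f) is a field and a(x) ≠ 0 has an inverse. Apply the extended Euclidean algorithm to f(x) and a(x) in F_13[x]: f(x) = (12x + 10)·a(x) + (12x^2 + 8x + 12);  a(x) = (x + 5)·(12x^2 + 8x + 12) + (3x + 4);  (12x^2 + 8x + 12) = (4x + 6)·(3x + 4) + (1). The last nonzero remainder is the constant 1 = gcd(f, a) in F_13. Back-substituting through the division chain expresses 1 = s(x)·a(x) + t(x)·f(x) with s(x) ≡ 4x^3 + 12x^2 + x + 9 (mod f), so a(x)^(-1) ≡ s(x) = 4x^3 + 12x^2 + x + 9 (mod f). Check: (12x^3 + 3x^2 + 3x + 12)·(4x^3 + 12x^2 + x + 9) = 9x^6 + 8x^4 + 5x^2 + 4 ≡ 1 (mod x^4 + 2).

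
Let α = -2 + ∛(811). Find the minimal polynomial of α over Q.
m_α(x) = x^3 + 6x^2 + 12x - 803

Set β = α + 2 = ∛(811), so β^3 = 811. Then (α + 2)^3 - 811 = 0, i.e. α is a root of g(x) = (x + 2)^3 - 811 = x^3 + 6x^2 + 12x - 803. Since g(x) = h(x + 2) where h(x) = x^3 - 811, and h is irreducible over Q (because 811 is not a perfect cube, so h has no rational root, and a monic cubic with no rational root is irreducible), g is also irreducible (irreducibility is preserved under the substitution x → x + 2). Hence m_α(x) = x^3 + 6x^2 + 12x - 803.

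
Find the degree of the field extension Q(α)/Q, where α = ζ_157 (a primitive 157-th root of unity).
[Q(α):Q] = 156

The minimal polynomial of ζ_157 over Q is the 157-th cyclotomic polynomial Φ_157(x), which is irreducible over Q and has degree φ(157) = 156. Hence [Q(α):Q] = φ(157) = 156.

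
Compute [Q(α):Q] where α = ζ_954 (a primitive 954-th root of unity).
[Q(α):Q] = 312

The minimal polynomial of ζ_954 over Q is the 954-th cyclotomic polynomial Φ_954(x), which is irreducible over Q and has degree φ(954) = 312. Hence [Q(α):Q] = φ(954) = 312.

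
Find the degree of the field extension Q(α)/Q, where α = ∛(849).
[Q(α):Q] = 3

The minimal polynomial of α is x^3 - 849, irreducible over Q since 849 is not a perfect cube (so x^3 - 849 has no rational root). Hence [Q(α):Q] = deg(m_α) = 3.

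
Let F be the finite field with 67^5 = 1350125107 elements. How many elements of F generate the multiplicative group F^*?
There are φ(1350125106) = 408576000 primitive elements

F_q^* is cyclic of order q - 1 = 1350125106. A cyclic group of order m has exactly φ(m) generators. Here m = 1350125106 = 2 · 3 · 11 · 761 · 26881, so the number of primitive elements is φ(1350125106) = 408576000.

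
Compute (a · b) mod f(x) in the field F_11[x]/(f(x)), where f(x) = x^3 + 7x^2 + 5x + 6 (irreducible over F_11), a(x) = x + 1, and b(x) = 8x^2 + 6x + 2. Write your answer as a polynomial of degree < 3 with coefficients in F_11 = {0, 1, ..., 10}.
a · b ≡ 2x^2 + x + 9 (mod f(x))

Multiply in F_11[x]: a(x)·b(x) = (x + 1)·(8x^2 + 6x + 2) = 8x^3 + 3x^2 + 8x + 2. This has degree ≥ 3, so divide by f(x) over F_11: 8x^3 + 3x^2 + 8x + 2 = (8)·(x^3 + 7x^2 + 5x + 6) + (2x^2 + x + 9). Hence a·b ≡ 2x^2 + x + 9 (mod f). (F_11[x]/(f) is a field with 11^3 = 1331 elements since f is irreducible of degree 3.)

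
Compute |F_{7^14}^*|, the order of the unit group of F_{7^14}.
|F_{7^14}^*| = 678223072848

F_{7^14} has 7^14 = 678223072849 elements; its multiplicative group consists of all nonzero elements, so |F_{7^14}^*| = 678223072849 - 1 = 678223072848. (It is cyclic since any finite subgroup of the multiplicative group of a field is cyclic.)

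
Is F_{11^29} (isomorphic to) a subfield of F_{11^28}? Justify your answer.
No: F_{11^29} is not a subfield of F_{11^28}

F_{p^m} embeds in F_{p^n} iff m | n. Here 29 ∤ 28 (since 28 = 0·29 + 28 with remainder 28 ≠ 0), so F_{11^29} is not a subfield of F_{11^28}. Equivalently: if it were, the tower law would give 29 = [F_{11^29}:F_11] dividing [F_{11^28}:F_11] = 28, contradiction.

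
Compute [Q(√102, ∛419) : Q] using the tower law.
[Q(√102, ∛419) : Q] = 6

Let L = Q(√102, ∛419). Since Q(√102) ⊂ L and [Q(√102):Q] = 2, the tower law gives 2 | [L:Q]. Likewise Q(∛419) ⊂ L with [Q(∛419):Q] = 3 (because 419 is not a perfect cube), so 3 | [L:Q]. As gcd(2,3) = 1, [L:Q] is divisible by 6. Conversely L is generated over Q by √102 and ∛419, so [L:Q] ≤ 2·3 = 6. Therefore [Q(√102, ∛419) : Q] = 6.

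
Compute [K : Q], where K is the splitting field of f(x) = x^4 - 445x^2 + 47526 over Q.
[K : Q] = 4

Solving the quadratic in x^2: x^2 = (445 ± √(445^2 - 4·47526))/2 = (445 ± √7921)/2 = (445 ± 89)/2, giving x^2 = 267 or x^2 = 178. So f(x) = (x^2 - 267)(x^2 - 178) and the roots of f are ±√267, ±√178. Hence the splitting field is K = Q(√267, √178). Since 267 and 178 are distinct squarefree integers > 1, their product 47526 is not a perfect square, so √178 ∉ Q(√267). By the tower law [K:Q] = [Q(√267,√178):Q(√267)] · [Q(√267):Q] = 2 · 2 = 4.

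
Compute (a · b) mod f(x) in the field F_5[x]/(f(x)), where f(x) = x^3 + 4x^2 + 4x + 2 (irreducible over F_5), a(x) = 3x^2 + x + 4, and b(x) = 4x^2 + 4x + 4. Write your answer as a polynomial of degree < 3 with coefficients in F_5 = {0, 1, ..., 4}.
a · b ≡ 2x^2 + 4x (mod f(x))

Multiply in F_5[x]: a(x)·b(x) = (3x^2 + x + 4)·(4x^2 + 4x + 4) = 2x^4 + x^3 + 2x^2 + 1. This has degree ≥ 3, so divide by f(x) over F_5: 2x^4 + x^3 + 2x^2 + 1 = (2x + 3)·(x^3 + 4x^2 + 4x + 2) + (2x^2 + 4x). Hence a·b ≡ 2x^2 + 4x (mod f). (F_5[x]/(f) is a field with 5^3 = 125 elements since f is irreducible of degree 3.)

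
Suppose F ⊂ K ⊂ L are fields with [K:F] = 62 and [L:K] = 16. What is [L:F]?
[L:F] = 992

The tower law says that for any tower of field extensions F ⊂ K ⊂ L with finite degrees, [L:F] = [L:K] · [K:F]. Here this gives [L:F] = 16 · 62 = 992.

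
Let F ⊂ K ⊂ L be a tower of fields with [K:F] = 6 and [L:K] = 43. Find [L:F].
[L:F] = 258

The tower law says that for any tower of field extensions F ⊂ K ⊂ L with finite degrees, [L:F] = [L:K] · [K:F]. Here this gives [L:F] = 43 · 6 = 258.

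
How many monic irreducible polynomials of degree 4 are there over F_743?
There are 76189386588 monic irreducible polynomials of degree 4 over F_743

Each element of F_{743^4} that lies in no proper subfield is a root of exactly one monic irreducible of degree 4 over F_743, and each such polynomial has 4 distinct roots in F_{743^4}. By Möbius inversion the count is N_743(4) = (1/4) Σ_{d|4} μ(4/d) · 743^d = (1/4)(μ(4)·743^1 + μ(2)·743^2 + μ(1)·743^4) = 304757546352/4 = 76189386588.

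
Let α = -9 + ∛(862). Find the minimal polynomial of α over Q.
m_α(x) = x^3 + 27x^2 + 243x - 133

Set β = α + 9 = ∛(862), so β^3 = 862. Then (α + 9)^3 - 862 = 0, i.e. α is a root of g(x) = (x + 9)^3 - 862 = x^3 + 27x^2 + 243x - 133. Since g(x) = h(x + 9) where h(x) = x^3 - 862, and h is irreducible over Q (because 862 is not a perfect cube, so h has no rational root, and a monic cubic with no rational root is irreducible), g is also irreducible (irreducibility is preserved under the substitution x → x + 9). Hence m_α(x) = x^3 + 27x^2 + 243x - 133.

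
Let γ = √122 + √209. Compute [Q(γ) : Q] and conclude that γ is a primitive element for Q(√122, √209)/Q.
[Q(γ) : Q] = 4 (equivalently, Q(γ) = Q(√122, √209))

Obviously Q(γ) ⊆ Q(√122, √209), and [Q(√122, √209):Q] = 4 (since 122, 209 are distinct squarefree integers > 1 with 25498 not a perfect square). To show equality we compute the minimal polynomial of γ. From γ = √122 + √209: γ^2 = 122 + 2√(25498) + 209 = 331 + 2√(25498), so γ^2 - 331 = 2√(25498); squaring, (γ^2 - 331)^2 = 4·25498, i.e. γ^4 - 662γ^2 + 109561 - 101992 = 0, i.e. γ^4 - 662γ^2 + 7569 = 0. So γ is a root of x^4 - 662x^2 + 7569. This polynomial is irreducible over Q: it has no rational root (each ±√122 ± √209 is irrational), and any factorization into two quadratics over Q would force √(25498) ∈ Q (pairing opposite roots) or √122, √209 ∈ Q (other pairings), all impossible. Hence [Q(γ):Q] = 4 = [Q(√122, √209):Q], so Q(γ) = Q(√122, √209).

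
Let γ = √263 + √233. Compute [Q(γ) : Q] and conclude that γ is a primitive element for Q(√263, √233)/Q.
[Q(γ) : Q] = 4 (equivalently, Q(γ) = Q(√263, √233))

Obviously Q(γ) ⊆ Q(√263, √233), and [Q(√263, √233):Q] = 4 (since 263, 233 are distinct squarefree integers > 1 with 61279 not a perfect square). To show equality we compute the minimal polynomial of γ. From γ = √263 + √233: γ^2 = 263 + 2√(61279) + 233 = 496 + 2√(61279), so γ^2 - 496 = 2√(61279); squaring, (γ^2 - 496)^2 = 4·61279, i.e. γ^4 - 992γ^2 + 246016 - 245116 = 0, i.e. γ^4 - 992γ^2 + 900 = 0. So γ is a root of x^4 - 992x^2 + 900. This polynomial is irreducible over Q: it has no rational root (each ±√263 ± √233 is irrational), and any factorization into two quadratics over Q would force √(61279) ∈ Q (pairing opposite roots) or √263, √233 ∈ Q (other pairings), all impossible. Hence [Q(γ):Q] = 4 = [Q(√263, √233):Q], so Q(γ) = Q(√263, √233).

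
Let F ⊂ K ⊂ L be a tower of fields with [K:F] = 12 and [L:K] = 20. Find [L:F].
[L:F] = 240

The tower law says that for any tower of field extensions F ⊂ K ⊂ L with finite degrees, [L:F] = [L:K] · [K:F]. Here this gives [L:F] = 20 · 12 = 240.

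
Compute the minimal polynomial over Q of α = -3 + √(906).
m_α(x) = x^2 + 6x - 897

From α + 3 = √(906), squaring gives (α + 3)^2 = 906, i.e. α^2 + 6α + 9 = 906, so α^2 + 6α - 897 = 0. The discriminant of x^2 + 6x - 897 is (6)^2 - 4·(-897) = 36 + 3588 = 3624, and 4·(906) is not a perfect square in Q since 906 is squarefree and ≠ 1. Hence x^2 + 6x - 897 is irreducible over Q and is the minimal polynomial of α.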